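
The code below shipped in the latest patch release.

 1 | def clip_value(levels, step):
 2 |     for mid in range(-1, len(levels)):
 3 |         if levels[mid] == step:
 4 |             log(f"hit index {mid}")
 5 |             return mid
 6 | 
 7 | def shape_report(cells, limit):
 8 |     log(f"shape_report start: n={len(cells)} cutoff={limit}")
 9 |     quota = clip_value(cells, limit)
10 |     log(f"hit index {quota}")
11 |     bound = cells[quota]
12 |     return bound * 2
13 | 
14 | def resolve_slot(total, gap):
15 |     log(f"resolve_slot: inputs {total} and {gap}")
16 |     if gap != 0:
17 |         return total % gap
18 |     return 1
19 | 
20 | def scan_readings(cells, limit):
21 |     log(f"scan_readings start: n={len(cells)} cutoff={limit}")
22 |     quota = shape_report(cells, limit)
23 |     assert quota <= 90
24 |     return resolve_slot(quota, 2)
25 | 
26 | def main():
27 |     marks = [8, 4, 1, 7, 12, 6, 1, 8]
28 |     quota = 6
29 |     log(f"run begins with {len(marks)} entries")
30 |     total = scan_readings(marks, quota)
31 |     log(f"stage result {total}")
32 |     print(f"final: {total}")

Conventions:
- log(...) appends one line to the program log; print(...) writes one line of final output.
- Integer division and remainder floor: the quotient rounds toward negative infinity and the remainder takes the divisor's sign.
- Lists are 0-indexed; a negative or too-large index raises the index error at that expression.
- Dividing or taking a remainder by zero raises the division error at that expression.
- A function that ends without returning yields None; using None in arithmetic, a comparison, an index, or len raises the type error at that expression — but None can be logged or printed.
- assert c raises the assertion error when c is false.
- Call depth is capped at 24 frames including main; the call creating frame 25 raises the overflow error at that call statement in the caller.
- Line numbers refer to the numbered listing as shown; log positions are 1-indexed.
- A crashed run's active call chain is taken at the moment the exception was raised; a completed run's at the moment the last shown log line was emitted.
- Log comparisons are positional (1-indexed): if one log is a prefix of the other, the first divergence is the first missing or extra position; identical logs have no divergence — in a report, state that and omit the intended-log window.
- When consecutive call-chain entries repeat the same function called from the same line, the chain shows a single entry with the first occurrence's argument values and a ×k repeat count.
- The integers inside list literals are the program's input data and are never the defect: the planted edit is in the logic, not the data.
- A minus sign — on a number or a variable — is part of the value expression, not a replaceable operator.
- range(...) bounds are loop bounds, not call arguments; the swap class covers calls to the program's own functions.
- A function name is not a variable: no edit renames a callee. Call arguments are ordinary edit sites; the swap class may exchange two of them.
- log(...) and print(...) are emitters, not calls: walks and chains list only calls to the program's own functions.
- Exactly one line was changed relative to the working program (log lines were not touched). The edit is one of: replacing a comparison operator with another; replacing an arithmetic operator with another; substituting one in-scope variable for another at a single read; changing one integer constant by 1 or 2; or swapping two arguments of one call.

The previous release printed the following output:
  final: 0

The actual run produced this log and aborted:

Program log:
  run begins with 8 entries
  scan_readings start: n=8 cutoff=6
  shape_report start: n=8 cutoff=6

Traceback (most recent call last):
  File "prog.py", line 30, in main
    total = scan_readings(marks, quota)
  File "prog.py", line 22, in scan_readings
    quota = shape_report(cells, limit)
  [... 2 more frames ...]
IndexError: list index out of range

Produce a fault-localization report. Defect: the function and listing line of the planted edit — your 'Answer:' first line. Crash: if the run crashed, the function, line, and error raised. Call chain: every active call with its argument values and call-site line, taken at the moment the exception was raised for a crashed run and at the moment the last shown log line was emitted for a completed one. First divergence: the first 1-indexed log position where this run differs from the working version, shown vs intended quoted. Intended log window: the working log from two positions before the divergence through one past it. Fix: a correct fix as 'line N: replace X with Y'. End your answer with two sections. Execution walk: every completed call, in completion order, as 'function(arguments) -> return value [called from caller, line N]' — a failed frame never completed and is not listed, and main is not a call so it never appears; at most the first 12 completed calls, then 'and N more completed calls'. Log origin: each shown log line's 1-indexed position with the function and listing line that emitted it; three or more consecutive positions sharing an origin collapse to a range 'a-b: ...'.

Answer: the defect is in clip_value at line 2.
Key fact: The shown log is a 3-line prefix of the intended one, whose next entry is 'hit index 5'.
Crash: clip_value, line 3, IndexError.
Call chain: main -> scan_readings([8, 4, 1, 7, 12, 6, 1, 8], 6) (called at line 30) -> shape_report([8, 4, 1, 7, 12, 6, 1, 8], 6) (called at line 22) -> clip_value([8, 4, 1, 7, 12, 6, 1, 8], 6) (called at line 9).
First divergence: position 4; the shown log stops at 3 lines while the working version next logs 'hit index 5'.
Intended log window:
  2: scan_readings start: n=8 cutoff=6
  3: shape_report start: n=8 cutoff=6
  4: hit index 5
  5: hit index 5
Execution walk:
  (no call completed)
Origin of each log line:
  1: emitted by main (line 29)
  2: emitted by scan_readings (line 21)
  3: emitted by shape_report (line 8)
A correct fix: line 2: replace `-1` with `0`.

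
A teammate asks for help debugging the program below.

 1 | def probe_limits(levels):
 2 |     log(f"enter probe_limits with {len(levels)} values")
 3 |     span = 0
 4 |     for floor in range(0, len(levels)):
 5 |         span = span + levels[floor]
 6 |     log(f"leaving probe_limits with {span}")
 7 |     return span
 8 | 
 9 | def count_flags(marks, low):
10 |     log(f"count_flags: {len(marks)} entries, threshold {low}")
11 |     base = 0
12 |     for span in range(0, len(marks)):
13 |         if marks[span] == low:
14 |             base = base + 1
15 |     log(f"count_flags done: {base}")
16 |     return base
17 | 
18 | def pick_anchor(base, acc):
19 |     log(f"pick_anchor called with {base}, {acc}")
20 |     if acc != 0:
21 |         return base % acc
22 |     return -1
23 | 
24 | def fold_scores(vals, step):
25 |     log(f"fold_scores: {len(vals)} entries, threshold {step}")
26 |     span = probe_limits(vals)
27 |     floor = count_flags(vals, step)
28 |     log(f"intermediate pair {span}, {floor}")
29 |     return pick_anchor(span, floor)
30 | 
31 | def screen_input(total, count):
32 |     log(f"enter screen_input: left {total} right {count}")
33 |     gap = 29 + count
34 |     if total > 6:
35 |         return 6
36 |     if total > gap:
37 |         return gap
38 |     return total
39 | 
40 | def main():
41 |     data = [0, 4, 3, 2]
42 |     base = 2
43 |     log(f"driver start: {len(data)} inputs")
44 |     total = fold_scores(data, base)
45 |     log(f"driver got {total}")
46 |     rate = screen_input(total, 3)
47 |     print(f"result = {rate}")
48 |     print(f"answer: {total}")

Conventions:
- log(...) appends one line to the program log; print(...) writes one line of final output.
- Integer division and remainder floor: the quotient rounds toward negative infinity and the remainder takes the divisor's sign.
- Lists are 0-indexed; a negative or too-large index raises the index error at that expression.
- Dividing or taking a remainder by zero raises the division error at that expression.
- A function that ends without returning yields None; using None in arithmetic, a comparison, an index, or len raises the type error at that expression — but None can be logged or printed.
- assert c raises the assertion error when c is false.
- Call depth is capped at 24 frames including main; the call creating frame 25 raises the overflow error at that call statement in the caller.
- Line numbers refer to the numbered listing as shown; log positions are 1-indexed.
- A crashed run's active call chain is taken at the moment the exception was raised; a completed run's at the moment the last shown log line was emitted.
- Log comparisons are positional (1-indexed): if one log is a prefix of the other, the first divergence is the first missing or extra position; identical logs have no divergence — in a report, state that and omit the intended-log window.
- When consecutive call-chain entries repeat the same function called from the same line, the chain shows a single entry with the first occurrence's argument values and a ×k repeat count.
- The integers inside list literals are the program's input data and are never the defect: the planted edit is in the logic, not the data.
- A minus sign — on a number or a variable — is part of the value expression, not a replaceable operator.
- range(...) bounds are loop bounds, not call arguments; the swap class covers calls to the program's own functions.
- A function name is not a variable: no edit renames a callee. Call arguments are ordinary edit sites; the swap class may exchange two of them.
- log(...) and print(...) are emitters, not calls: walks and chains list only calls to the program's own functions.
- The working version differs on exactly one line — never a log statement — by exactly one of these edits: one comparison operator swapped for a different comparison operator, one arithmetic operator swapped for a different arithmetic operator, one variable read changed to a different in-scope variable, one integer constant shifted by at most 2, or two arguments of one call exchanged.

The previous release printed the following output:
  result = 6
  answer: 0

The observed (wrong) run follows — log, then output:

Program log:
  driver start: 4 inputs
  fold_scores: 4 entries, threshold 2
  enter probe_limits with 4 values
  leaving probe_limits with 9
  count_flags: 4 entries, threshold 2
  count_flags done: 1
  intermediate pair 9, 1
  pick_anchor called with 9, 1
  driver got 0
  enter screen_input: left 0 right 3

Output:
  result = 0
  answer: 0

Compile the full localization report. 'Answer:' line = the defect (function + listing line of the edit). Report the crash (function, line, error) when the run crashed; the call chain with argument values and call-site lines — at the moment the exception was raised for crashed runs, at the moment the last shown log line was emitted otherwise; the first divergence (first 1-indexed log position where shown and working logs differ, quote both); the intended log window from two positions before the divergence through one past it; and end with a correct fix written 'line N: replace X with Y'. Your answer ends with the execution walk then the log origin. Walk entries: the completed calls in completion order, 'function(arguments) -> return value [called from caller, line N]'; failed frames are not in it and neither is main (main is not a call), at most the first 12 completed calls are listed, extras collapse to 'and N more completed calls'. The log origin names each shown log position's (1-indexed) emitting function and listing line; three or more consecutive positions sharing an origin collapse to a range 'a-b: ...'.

Answer: the defect is in screen_input at line 34.
Key fact: The logs agree in full; only the final output differs.
Call chain: main -> screen_input(0, 3) (called at line 46).
First divergence: none (the log streams are identical).
Execution walk:
  probe_limits([0, 4, 3, 2]) -> 9  [called from fold_scores, line 26]
  count_flags([0, 4, 3, 2], 2) -> 1  [called from fold_scores, line 27]
  pick_anchor(9, 1) -> 0  [called from fold_scores, line 29]
  fold_scores([0, 4, 3, 2], 2) -> 0  [called from main, line 44]
  screen_input(0, 3) -> 0  [called from main, line 46]
Log origin:
  1 — main, line 43
  2 — fold_scores, line 25
  3 — probe_limits, line 2
  4 — probe_limits, line 6
  5 — count_flags, line 10
  6 — count_flags, line 15
  7 — fold_scores, line 28
  8 — pick_anchor, line 19
  9 — main, line 45
  10 — screen_input, line 32
A correct fix: line 34: replace `>` with `<`.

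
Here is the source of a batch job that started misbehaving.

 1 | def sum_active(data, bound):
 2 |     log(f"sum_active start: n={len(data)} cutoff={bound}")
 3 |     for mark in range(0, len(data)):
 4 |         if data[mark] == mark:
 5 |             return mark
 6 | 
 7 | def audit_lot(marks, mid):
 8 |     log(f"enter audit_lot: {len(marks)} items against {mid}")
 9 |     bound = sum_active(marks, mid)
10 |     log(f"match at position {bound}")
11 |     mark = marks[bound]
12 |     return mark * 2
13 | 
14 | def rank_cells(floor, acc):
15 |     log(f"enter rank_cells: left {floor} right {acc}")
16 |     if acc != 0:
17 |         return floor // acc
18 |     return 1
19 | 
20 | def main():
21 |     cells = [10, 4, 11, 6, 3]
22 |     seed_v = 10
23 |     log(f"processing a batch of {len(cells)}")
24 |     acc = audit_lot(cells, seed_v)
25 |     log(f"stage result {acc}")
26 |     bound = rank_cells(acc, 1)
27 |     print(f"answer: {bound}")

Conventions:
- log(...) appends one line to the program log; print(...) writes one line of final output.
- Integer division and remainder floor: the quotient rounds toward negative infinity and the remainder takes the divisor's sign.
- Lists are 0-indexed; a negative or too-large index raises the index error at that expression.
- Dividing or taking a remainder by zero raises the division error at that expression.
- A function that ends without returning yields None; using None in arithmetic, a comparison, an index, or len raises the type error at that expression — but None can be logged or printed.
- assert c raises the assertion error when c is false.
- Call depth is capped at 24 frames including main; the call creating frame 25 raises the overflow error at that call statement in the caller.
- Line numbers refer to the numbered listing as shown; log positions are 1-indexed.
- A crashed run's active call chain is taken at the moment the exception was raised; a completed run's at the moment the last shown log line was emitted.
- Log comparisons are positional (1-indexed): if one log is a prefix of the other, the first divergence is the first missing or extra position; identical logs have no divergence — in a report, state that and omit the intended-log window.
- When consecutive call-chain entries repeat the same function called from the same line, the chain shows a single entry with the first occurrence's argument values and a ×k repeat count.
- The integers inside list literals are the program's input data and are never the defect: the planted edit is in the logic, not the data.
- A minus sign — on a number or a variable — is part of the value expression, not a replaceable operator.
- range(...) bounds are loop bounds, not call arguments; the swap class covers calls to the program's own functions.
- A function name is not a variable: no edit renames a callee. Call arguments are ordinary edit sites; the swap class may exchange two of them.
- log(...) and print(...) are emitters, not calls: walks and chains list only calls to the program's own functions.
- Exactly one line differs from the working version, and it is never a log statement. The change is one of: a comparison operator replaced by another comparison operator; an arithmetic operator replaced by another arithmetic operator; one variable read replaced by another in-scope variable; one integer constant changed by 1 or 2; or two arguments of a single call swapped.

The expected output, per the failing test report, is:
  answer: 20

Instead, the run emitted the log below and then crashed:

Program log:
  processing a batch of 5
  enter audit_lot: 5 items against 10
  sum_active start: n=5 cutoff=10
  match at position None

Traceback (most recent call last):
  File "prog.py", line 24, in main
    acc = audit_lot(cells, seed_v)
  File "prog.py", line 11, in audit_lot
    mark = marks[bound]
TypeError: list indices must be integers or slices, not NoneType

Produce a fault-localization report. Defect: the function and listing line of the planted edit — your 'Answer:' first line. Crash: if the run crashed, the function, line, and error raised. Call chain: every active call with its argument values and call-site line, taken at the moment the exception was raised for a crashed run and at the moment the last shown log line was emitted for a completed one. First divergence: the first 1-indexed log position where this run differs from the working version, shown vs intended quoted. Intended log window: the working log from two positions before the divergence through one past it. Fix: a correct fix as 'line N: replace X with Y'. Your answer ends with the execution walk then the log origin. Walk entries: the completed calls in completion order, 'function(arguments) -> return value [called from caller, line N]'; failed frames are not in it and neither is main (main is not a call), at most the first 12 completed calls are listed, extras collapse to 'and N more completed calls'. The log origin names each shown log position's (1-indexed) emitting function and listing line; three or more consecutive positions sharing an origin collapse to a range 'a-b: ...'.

Answer: the defect is in sum_active at line 4.
Key observation: Position 4 is the first bad log line: 'match at position None' should read 'match at position 0'.
Crash: audit_lot, line 11, TypeError.
Call chain: main -> audit_lot([10, 4, 11, 6, 3], 10) (called at line 24).
First divergence: position 4; shown 'match at position None' vs intended 'match at position 0'.
Intended log window:
  2: enter audit_lot: 5 items against 10
  3: sum_active start: n=5 cutoff=10
  4: match at position 0
  5: stage result 20
Execution walk:
  sum_active([10, 4, 11, 6, 3], 10) -> None  [called from audit_lot, line 9]
Log origins:
  1: from main, line 23
  2: from audit_lot, line 8
  3: from sum_active, line 2
  4: from audit_lot, line 10
A correct fix: line 4: replace `data[mark] == mark` with `data[mark] == bound`.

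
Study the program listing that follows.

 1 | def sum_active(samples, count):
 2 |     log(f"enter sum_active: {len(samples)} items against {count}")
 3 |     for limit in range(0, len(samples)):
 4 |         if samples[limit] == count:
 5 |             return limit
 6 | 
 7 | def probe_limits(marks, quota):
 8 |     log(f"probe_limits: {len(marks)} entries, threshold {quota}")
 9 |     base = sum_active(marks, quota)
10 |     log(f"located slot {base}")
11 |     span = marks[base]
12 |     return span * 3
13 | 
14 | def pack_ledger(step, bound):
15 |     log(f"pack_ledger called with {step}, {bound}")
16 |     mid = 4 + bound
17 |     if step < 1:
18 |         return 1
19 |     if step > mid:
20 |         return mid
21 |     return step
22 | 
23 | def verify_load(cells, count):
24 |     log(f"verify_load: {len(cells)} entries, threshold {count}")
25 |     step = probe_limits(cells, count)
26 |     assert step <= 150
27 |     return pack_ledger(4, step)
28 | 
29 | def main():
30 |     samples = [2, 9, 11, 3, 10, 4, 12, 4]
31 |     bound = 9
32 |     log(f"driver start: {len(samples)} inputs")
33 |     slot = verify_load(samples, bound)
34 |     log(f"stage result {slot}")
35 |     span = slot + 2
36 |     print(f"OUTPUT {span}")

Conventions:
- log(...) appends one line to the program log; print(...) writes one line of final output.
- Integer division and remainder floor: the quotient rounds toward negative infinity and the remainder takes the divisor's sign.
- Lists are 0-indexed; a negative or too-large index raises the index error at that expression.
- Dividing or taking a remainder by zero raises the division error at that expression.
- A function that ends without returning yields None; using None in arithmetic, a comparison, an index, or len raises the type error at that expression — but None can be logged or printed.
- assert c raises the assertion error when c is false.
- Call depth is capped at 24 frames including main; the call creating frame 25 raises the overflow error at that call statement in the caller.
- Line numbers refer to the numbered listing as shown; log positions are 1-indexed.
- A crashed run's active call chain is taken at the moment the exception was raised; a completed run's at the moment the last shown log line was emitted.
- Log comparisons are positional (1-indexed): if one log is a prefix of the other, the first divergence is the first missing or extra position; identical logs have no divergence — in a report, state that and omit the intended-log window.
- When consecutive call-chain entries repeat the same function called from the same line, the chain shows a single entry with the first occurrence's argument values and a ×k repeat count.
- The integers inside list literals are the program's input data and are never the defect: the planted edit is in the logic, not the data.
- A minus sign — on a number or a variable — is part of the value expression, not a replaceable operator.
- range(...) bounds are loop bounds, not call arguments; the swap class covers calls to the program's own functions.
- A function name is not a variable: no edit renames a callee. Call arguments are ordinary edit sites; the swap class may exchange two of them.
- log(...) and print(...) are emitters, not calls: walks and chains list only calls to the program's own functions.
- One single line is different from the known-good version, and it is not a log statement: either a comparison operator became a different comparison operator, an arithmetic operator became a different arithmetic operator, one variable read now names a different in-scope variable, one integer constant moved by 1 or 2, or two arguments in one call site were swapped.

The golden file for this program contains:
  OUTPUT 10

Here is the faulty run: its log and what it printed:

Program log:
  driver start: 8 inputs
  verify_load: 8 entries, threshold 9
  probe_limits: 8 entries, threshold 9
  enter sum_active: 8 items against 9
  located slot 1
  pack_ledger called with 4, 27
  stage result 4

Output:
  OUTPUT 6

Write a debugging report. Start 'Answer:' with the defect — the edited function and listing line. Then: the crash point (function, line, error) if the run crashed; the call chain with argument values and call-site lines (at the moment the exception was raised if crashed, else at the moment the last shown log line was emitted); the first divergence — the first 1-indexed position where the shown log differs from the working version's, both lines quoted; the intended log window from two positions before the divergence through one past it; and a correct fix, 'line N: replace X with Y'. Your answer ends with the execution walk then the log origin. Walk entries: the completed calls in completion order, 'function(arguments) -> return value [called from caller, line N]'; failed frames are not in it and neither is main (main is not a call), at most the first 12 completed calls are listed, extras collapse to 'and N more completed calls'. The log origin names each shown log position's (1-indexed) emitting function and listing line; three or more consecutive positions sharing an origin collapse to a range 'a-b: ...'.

Answer: the defect is in verify_load at line 27.
The tell: The log first diverges at position 6: the faulty run prints 'pack_ledger called with 4, 27' where the working version prints 'pack_ledger called with 27, 4'.
Call chain: main.
First divergence: position 6 — shown 'pack_ledger called with 4, 27', intended 'pack_ledger called with 27, 4'.
Intended log window:
  4: enter sum_active: 8 items against 9
  5: located slot 1
  6: pack_ledger called with 27, 4
  7: stage result 8
Execution walk:
  sum_active([2, 9, 11, 3, 10, 4, 12, 4], 9) -> 1  [called from probe_limits, line 9]
  probe_limits([2, 9, 11, 3, 10, 4, 12, 4], 9) -> 27  [called from verify_load, line 25]
  pack_ledger(4, 27) -> 4  [called from verify_load, line 27]
  verify_load([2, 9, 11, 3, 10, 4, 12, 4], 9) -> 4  [called from main, line 33]
Log origin:
  1 — main, line 32
  2 — verify_load, line 24
  3 — probe_limits, line 8
  4 — sum_active, line 2
  5 — probe_limits, line 10
  6 — pack_ledger, line 15
  7 — main, line 34
A correct fix: line 27: replace `pack_ledger(4, step)` with `pack_ledger(step, 4)`.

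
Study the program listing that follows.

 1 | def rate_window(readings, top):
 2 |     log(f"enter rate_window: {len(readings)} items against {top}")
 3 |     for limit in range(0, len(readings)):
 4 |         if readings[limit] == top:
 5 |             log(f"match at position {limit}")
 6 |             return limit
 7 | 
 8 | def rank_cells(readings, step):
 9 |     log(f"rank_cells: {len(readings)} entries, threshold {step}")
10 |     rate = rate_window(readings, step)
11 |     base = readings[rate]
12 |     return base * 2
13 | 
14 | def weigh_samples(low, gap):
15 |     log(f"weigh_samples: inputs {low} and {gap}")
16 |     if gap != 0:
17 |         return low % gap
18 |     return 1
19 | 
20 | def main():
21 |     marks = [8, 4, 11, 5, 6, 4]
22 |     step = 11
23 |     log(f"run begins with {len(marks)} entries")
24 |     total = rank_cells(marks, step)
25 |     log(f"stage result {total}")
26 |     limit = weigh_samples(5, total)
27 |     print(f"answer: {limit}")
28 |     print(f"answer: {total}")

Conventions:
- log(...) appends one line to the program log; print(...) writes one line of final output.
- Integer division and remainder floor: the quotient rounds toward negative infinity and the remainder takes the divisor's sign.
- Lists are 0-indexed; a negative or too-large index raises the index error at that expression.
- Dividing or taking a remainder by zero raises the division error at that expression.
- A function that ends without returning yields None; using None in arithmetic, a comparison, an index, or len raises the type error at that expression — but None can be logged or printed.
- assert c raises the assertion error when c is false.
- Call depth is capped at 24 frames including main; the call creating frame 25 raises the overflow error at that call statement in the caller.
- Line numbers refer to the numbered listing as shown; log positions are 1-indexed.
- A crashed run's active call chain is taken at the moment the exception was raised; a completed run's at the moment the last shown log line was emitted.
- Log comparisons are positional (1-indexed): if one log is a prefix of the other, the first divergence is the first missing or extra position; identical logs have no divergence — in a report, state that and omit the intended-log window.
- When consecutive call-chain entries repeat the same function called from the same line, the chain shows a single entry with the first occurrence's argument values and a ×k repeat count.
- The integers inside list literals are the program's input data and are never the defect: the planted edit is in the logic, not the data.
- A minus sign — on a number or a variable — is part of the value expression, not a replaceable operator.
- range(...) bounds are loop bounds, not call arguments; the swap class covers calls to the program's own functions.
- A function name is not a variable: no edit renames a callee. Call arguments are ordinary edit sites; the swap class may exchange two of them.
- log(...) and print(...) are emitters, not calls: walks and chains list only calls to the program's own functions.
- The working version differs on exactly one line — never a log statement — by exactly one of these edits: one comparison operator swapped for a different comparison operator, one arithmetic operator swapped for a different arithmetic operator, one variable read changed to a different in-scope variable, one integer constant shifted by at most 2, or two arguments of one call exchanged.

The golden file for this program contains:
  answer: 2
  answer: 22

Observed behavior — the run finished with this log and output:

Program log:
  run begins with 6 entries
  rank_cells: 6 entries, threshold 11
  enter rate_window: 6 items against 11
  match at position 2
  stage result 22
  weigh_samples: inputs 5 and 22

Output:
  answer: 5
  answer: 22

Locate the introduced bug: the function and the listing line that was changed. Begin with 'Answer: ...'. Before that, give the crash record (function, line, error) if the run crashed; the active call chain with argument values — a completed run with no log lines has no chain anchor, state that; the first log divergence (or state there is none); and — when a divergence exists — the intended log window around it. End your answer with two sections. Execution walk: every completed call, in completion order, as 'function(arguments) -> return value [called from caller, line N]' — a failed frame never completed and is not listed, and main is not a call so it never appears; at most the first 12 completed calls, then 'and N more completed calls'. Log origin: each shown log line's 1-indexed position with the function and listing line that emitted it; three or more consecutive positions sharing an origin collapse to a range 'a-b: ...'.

Answer: the defect is in main at line 26.
Key observation: Position 6 is the first bad log line: 'weigh_samples: inputs 5 and 22' should read 'weigh_samples: inputs 22 and 5'.
Call chain: main -> weigh_samples(5, 22) (called at line 26).
First divergence: position 6 — shown 'weigh_samples: inputs 5 and 22', intended 'weigh_samples: inputs 22 and 5'.
Intended log window:
  4: match at position 2
  5: stage result 22
  6: weigh_samples: inputs 22 and 5
Execution walk:
  rate_window([8, 4, 11, 5, 6, 4], 11) -> 2  [called from rank_cells, line 10]
  rank_cells([8, 4, 11, 5, 6, 4], 11) -> 22  [called from main, line 24]
  weigh_samples(5, 22) -> 5  [called from main, line 26]
Log line origins:
  1: emitted by main (line 23)
  2: emitted by rank_cells (line 9)
  3: emitted by rate_window (line 2)
  4: emitted by rate_window (line 5)
  5: emitted by main (line 25)
  6: emitted by weigh_samples (line 15)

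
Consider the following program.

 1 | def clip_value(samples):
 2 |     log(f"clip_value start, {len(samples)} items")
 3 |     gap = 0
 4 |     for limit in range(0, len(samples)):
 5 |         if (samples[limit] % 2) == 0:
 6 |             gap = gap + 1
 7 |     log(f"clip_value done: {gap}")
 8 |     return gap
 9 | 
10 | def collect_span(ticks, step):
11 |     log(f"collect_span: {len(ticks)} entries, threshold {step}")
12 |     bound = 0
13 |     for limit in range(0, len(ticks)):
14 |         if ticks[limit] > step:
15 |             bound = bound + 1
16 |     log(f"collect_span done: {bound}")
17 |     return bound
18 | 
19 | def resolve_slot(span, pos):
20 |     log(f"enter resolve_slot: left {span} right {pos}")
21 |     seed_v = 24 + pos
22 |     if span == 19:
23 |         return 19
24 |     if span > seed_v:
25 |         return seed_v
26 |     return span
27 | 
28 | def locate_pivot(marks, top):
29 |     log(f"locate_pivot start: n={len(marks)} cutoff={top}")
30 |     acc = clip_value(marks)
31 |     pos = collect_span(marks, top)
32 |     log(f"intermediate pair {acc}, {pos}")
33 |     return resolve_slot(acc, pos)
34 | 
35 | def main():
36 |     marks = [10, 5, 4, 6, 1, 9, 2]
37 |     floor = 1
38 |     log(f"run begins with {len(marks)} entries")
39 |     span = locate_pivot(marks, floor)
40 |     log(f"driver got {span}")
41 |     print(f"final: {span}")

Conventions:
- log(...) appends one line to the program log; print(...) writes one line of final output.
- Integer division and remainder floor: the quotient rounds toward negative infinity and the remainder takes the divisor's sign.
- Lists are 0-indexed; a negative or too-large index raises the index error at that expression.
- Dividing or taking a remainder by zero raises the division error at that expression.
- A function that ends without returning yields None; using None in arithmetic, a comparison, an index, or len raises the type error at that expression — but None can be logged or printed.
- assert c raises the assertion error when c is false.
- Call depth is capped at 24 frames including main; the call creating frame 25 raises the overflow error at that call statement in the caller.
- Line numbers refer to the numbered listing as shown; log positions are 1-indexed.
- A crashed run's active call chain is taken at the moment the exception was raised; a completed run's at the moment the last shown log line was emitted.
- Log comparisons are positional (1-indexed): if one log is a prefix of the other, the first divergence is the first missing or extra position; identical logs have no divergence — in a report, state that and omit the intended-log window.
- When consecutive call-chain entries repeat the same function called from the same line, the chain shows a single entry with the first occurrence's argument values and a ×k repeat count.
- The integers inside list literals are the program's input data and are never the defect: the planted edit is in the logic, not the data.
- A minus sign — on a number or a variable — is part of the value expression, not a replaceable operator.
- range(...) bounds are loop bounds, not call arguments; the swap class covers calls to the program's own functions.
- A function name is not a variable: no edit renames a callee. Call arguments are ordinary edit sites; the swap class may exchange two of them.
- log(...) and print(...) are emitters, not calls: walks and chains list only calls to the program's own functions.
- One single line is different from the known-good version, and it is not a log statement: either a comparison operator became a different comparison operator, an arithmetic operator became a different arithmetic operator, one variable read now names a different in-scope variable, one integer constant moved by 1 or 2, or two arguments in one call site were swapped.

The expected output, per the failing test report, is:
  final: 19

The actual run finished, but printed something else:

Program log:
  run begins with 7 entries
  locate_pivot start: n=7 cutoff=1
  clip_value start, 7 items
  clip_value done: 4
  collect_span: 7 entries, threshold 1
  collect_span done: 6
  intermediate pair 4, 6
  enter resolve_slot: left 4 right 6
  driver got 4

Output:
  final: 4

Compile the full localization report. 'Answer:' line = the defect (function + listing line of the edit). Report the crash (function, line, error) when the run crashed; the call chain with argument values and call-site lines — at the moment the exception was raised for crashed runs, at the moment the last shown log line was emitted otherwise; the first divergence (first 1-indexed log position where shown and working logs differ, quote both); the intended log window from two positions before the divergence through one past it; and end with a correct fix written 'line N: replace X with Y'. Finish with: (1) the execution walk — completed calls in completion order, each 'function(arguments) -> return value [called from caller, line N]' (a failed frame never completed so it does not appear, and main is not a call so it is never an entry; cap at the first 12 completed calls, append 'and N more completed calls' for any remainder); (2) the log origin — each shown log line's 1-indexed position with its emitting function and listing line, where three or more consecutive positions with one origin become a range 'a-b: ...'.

Answer: the defect is in resolve_slot at line 22.
Key observation: Log line 9 is where behavior first shows: 'driver got 4' appears instead of 'driver got 19'.
Call chain: main.
First divergence: position 9; shown 'driver got 4' vs intended 'driver got 19'.
Intended log window:
  7: intermediate pair 4, 6
  8: enter resolve_slot: left 4 right 6
  9: driver got 19
Execution walk:
  clip_value([10, 5, 4, 6, 1, 9, 2]) -> 4  [called from locate_pivot, line 30]
  collect_span([10, 5, 4, 6, 1, 9, 2], 1) -> 6  [called from locate_pivot, line 31]
  resolve_slot(4, 6) -> 4  [called from locate_pivot, line 33]
  locate_pivot([10, 5, 4, 6, 1, 9, 2], 1) -> 4  [called from main, line 39]
Log origins:
  1: from main, line 38
  2: from locate_pivot, line 29
  3: from clip_value, line 2
  4: from clip_value, line 7
  5: from collect_span, line 11
  6: from collect_span, line 16
  7: from locate_pivot, line 32
  8: from resolve_slot, line 20
  9: from main, line 40
A correct fix: line 22: replace `==` with `<`.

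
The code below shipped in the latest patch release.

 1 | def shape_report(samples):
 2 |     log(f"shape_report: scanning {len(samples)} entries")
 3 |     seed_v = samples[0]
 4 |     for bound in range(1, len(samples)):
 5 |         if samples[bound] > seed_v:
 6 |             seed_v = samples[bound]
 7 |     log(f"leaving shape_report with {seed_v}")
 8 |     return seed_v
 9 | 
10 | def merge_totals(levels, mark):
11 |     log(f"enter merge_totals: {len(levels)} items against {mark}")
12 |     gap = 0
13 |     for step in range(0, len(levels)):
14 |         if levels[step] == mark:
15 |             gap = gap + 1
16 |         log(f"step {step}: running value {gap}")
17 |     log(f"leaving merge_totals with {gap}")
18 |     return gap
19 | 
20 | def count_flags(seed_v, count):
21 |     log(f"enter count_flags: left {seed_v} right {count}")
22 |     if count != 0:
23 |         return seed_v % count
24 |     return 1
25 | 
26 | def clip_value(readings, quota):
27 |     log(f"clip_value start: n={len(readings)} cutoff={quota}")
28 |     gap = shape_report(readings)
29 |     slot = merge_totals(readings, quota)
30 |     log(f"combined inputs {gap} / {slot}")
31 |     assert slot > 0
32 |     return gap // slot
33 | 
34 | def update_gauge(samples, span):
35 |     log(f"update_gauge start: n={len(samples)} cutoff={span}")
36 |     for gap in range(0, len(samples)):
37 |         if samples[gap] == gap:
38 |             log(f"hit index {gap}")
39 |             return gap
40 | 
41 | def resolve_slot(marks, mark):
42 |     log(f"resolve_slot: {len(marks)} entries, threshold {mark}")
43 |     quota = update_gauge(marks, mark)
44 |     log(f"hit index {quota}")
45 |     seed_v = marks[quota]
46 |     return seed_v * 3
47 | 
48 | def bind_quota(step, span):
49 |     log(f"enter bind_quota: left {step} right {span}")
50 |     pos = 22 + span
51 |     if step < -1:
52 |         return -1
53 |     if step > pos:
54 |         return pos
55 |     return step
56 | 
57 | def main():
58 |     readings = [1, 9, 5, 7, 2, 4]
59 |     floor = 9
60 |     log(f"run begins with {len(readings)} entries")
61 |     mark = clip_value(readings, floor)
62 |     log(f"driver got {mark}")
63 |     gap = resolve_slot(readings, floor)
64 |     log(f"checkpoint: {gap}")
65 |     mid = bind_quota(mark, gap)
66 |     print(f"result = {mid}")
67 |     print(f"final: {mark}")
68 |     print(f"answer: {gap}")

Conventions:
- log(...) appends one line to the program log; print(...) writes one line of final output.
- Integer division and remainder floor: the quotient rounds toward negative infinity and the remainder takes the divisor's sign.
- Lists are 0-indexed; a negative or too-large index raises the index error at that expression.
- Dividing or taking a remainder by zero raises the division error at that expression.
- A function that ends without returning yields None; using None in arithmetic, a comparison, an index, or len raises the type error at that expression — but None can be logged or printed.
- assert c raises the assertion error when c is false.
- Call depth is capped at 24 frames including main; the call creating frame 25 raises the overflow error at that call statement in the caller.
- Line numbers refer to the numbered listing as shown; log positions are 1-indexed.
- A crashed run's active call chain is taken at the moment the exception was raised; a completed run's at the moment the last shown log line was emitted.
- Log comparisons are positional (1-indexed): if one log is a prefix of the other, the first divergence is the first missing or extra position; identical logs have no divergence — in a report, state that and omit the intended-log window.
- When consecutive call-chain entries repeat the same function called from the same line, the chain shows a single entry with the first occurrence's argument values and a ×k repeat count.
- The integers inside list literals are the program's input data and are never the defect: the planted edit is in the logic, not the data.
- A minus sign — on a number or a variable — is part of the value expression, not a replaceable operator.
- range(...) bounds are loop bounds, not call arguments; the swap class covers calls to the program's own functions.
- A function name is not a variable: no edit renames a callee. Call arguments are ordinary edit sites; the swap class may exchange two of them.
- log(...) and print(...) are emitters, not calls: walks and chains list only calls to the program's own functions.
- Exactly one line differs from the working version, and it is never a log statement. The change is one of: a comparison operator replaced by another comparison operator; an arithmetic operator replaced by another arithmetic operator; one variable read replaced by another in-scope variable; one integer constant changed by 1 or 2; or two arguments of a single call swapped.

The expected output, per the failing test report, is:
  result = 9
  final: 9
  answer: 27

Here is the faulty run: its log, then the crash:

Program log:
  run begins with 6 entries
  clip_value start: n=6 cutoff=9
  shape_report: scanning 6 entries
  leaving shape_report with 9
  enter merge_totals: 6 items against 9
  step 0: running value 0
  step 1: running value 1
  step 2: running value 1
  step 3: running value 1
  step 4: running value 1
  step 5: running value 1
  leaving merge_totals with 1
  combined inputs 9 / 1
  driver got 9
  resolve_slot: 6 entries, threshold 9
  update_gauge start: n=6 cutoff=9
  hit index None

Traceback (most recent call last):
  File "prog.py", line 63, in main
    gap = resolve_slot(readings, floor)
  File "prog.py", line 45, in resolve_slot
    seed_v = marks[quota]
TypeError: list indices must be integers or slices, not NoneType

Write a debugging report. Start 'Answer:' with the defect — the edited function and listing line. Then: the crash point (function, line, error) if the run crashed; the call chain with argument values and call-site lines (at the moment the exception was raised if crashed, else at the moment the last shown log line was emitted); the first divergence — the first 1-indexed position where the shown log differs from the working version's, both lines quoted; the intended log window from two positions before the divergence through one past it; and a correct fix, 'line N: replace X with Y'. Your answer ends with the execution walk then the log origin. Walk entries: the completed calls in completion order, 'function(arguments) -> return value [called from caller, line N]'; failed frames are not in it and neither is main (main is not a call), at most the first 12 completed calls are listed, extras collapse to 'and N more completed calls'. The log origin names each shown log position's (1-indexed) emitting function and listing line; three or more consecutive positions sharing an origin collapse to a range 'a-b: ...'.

Answer: the defect is in update_gauge at line 37.
Key observation: At log position 17 the runs split — shown 'hit index None', but the working version logs 'hit index 1'.
Crash: resolve_slot, line 45, TypeError.
Call chain: main -> resolve_slot([1, 9, 5, 7, 2, 4], 9) (called at line 63).
First divergence: position 17 — shown 'hit index None', intended 'hit index 1'.
Intended log window:
  15: resolve_slot: 6 entries, threshold 9
  16: update_gauge start: n=6 cutoff=9
  17: hit index 1
  18: hit index 1
Execution walk:
  shape_report([1, 9, 5, 7, 2, 4]) -> 9  [called from clip_value, line 28]
  merge_totals([1, 9, 5, 7, 2, 4], 9) -> 1  [called from clip_value, line 29]
  clip_value([1, 9, 5, 7, 2, 4], 9) -> 9  [called from main, line 61]
  update_gauge([1, 9, 5, 7, 2, 4], 9) -> None  [called from resolve_slot, line 43]
Log line origins:
  1: emitted by main (line 60)
  2: emitted by clip_value (line 27)
  3: emitted by shape_report (line 2)
  4: emitted by shape_report (line 7)
  5: emitted by merge_totals (line 11)
  6-11: emitted by merge_totals (line 16)
  12: emitted by merge_totals (line 17)
  13: emitted by clip_value (line 30)
  14: emitted by main (line 62)
  15: emitted by resolve_slot (line 42)
  16: emitted by update_gauge (line 35)
  17: emitted by resolve_slot (line 44)
A correct fix: line 37: replace `samples[gap] == gap` with `samples[gap] == span`.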